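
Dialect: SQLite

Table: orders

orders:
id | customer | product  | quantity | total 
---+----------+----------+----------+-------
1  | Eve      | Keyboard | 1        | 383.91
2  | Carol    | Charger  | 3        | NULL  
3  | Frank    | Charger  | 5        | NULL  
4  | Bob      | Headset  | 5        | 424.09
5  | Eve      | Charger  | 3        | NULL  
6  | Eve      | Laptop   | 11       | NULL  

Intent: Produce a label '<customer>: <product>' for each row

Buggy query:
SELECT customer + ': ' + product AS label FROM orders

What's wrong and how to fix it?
Bug: '+' is numeric addition; on text columns SQLite converts them to 0 instead of concatenating

Fix: Use the || operator for string concatenation

Corrected query:
SELECT customer || ': ' || product AS label FROM orders

Result:
label         
--------------
Eve: Keyboard 
Carol: Charger
Frank: Charger
Bob: Headset  
Eve: Charger  
Eve: Laptop   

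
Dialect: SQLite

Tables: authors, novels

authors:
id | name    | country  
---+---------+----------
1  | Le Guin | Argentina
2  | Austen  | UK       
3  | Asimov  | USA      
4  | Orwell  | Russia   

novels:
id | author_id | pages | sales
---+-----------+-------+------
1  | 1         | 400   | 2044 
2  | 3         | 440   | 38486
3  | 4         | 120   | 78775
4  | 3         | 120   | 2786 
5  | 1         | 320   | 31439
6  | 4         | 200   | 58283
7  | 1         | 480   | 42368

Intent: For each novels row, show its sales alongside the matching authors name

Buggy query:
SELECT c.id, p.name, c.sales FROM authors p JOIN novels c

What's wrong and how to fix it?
Bug: Missing join condition: each novels row is matched to all authors rows instead of just its own

Fix: Specify the join condition linking the foreign key to the parent id

Corrected query:
SELECT c.id, p.name, c.sales FROM authors p JOIN novels c ON c.author_id = p.id

Result:
id | name    | sales
---+---------+------
1  | Le Guin | 2044 
2  | Asimov  | 38486
3  | Orwell  | 78775
4  | Asimov  | 2786 
5  | Le Guin | 31439
6  | Orwell  | 58283
7  | Le Guin | 42368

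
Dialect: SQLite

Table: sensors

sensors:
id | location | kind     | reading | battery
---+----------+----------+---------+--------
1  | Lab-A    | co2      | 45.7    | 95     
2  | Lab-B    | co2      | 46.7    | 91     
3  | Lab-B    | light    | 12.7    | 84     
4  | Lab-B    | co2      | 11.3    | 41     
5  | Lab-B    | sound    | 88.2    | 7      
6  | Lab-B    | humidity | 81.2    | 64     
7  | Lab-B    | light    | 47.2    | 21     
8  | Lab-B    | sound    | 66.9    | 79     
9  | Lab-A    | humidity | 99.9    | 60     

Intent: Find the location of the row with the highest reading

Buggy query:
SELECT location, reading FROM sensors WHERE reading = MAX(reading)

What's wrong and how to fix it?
Bug: WHERE is evaluated per row; an aggregate over the whole table isn't defined there

Fix: Use a subquery: WHERE reading = (SELECT MAX(reading) FROM sensors)

Corrected query:
SELECT location, reading FROM sensors WHERE reading = (SELECT MAX(reading) FROM sensors)

Result:
location | reading
---------+--------
Lab-A    | 99.9   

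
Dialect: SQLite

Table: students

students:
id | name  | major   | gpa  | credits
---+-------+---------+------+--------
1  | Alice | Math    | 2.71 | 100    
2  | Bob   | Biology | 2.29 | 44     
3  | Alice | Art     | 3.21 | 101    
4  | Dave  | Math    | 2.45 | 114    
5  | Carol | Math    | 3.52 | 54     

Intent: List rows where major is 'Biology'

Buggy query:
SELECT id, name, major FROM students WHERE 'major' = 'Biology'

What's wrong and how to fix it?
Bug: Single quotes denote string literals in SQL; the column name is being compared as a constant string

Fix: Reference the column as major without single quotes

Corrected query:
SELECT id, name, major FROM students WHERE major = 'Biology'

Result:
id | name | major  
---+------+--------
2  | Bob  | Biology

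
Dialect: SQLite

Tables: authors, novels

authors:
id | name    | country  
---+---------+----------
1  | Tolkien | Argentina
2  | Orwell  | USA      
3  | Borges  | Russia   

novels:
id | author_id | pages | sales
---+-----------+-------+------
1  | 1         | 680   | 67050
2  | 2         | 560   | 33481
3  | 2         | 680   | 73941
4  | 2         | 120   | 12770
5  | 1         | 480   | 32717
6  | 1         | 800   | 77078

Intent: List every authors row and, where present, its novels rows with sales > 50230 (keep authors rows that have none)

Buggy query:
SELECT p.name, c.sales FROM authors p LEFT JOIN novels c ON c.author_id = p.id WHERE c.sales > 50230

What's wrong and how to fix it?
Bug: Filtering c.sales in WHERE discards the NULL rows produced by LEFT JOIN, turning it into an inner join

Fix: Move the right-table condition into the ON clause so unmatched parents are kept

Corrected query:
SELECT p.name, c.sales FROM authors p LEFT JOIN novels c ON c.author_id = p.id AND c.sales > 50230

Result:
name    | sales
--------+------
Tolkien | 67050
Tolkien | 77078
Orwell  | 73941
Borges  | NULL 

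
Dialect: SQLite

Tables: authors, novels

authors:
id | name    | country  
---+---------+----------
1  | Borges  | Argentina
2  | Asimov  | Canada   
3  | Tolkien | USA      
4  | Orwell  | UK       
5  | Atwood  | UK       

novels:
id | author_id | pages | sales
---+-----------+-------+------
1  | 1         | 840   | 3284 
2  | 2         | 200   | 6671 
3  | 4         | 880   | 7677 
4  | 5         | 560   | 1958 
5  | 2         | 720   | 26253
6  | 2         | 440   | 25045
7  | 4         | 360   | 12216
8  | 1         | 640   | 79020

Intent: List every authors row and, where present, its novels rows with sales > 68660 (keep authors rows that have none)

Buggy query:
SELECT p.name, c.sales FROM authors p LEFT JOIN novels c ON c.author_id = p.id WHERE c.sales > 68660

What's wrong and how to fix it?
Bug: A WHERE condition on the right-hand table after LEFT JOIN drops unmatched parents

Fix: Put 'c.sales > 68660' in the JOIN's ON clause instead of WHERE

Corrected query:
SELECT p.name, c.sales FROM authors p LEFT JOIN novels c ON c.author_id = p.id AND c.sales > 68660

Result:
name    | sales
--------+------
Borges  | 79020
Asimov  | NULL 
Tolkien | NULL 
Orwell  | NULL 
Atwood  | NULL 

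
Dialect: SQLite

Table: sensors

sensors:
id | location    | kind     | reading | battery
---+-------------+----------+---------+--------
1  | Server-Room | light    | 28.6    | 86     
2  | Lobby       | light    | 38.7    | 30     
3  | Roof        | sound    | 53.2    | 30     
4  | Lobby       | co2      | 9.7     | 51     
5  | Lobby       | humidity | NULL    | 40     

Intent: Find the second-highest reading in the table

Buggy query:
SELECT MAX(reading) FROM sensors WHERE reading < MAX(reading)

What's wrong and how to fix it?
Bug: MAX(reading) on the right of the comparison is an aggregate-in-WHERE error

Fix: Put the inner MAX in a scalar subquery

Corrected query:
SELECT MAX(reading) FROM sensors WHERE reading < (SELECT MAX(reading) FROM sensors)

Result:
MAX(reading)
------------
38.7        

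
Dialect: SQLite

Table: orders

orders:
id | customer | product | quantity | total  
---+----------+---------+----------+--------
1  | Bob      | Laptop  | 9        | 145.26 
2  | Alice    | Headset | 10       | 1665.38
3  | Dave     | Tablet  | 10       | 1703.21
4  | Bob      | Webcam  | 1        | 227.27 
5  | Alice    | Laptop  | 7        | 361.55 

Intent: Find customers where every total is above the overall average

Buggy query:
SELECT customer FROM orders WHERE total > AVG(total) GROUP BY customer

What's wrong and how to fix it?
Bug: WHERE evaluates per row before aggregation, so AVG() is unavailable

Fix: Use a subquery for AVG and a HAVING MIN(...) filter so the condition holds for every row in the group

Corrected query:
SELECT customer FROM orders GROUP BY customer HAVING MIN(total) > (SELECT AVG(total) FROM orders)

Result:
customer
--------
Dave    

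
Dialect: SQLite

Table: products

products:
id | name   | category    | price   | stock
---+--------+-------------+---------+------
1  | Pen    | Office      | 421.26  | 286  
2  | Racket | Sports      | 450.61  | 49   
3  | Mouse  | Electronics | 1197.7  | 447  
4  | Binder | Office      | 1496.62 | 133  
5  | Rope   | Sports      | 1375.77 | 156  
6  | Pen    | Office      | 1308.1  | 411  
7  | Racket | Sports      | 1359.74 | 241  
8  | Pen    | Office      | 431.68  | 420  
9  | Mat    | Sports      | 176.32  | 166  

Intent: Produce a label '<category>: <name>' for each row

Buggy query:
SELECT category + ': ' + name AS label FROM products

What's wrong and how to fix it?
Bug: SQLite uses || for string concatenation; + coerces text to numbers (yielding 0)

Fix: Use the || operator for string concatenation

Corrected query:
SELECT category || ': ' || name AS label FROM products

Result:
label             
------------------
Office: Pen       
Sports: Racket    
Electronics: Mouse
Office: Binder    
Sports: Rope      
Office: Pen       
Sports: Racket    
Office: Pen       
Sports: Mat       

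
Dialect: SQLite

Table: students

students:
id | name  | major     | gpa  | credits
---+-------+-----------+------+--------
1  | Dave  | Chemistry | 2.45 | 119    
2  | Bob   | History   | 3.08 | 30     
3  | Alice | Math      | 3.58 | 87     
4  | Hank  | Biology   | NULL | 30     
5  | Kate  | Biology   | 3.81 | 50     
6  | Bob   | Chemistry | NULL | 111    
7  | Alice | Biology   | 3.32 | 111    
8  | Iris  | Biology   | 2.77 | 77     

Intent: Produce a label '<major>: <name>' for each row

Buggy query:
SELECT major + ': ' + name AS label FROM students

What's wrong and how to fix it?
Bug: SQLite uses || for string concatenation; + coerces text to numbers (yielding 0)

Fix: Replace + with || to concatenate text

Corrected query:
SELECT major || ': ' || name AS label FROM students

Result:
label          
---------------
Chemistry: Dave
History: Bob   
Math: Alice    
Biology: Hank  
Biology: Kate  
Chemistry: Bob 
Biology: Alice 
Biology: Iris  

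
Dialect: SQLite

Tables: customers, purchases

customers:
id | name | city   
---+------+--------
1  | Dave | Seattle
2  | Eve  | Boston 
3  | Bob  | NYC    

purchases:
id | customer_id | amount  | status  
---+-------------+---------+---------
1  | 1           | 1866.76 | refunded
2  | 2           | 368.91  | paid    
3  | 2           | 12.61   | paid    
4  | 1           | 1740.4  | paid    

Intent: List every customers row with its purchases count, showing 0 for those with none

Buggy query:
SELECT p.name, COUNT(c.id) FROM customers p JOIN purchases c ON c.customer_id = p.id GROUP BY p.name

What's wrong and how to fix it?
Bug: An inner join excludes parents with zero children

Fix: Switch to LEFT JOIN to retain unmatched parent rows

Corrected query:
SELECT p.name, COUNT(c.id) FROM customers p LEFT JOIN purchases c ON c.customer_id = p.id GROUP BY p.name

Result:
name | COUNT(c.id)
-----+------------
Bob  | 0          
Dave | 2          
Eve  | 2          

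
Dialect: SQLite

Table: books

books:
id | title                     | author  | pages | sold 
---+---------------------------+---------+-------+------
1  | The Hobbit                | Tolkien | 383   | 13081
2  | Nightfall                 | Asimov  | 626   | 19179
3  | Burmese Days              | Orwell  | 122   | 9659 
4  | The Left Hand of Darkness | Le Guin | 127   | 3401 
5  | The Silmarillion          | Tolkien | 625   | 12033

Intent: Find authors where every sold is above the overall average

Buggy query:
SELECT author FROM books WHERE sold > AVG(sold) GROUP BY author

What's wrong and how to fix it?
Bug: WHERE evaluates per row before aggregation, so AVG() is unavailable

Fix: Use a subquery for AVG and a HAVING MIN(...) filter so the condition holds for every row in the group

Corrected query:
SELECT author FROM books GROUP BY author HAVING MIN(sold) > (SELECT AVG(sold) FROM books)

Result:
author 
-------
Asimov 
Tolkien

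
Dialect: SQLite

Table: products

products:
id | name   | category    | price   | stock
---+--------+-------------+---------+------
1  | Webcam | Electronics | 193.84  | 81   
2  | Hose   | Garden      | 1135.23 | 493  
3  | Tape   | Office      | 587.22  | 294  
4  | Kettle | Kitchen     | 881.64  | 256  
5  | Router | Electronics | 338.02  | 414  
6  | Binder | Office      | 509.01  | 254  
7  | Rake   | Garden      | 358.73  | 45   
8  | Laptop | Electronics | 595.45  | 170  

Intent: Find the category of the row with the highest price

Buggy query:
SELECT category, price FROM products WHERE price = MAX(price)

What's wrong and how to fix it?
Bug: WHERE is evaluated per row; an aggregate over the whole table isn't defined there

Fix: Use a subquery: WHERE price = (SELECT MAX(price) FROM products)

Corrected query:
SELECT category, price FROM products WHERE price = (SELECT MAX(price) FROM products)

Result:
category | price  
---------+--------
Garden   | 1135.23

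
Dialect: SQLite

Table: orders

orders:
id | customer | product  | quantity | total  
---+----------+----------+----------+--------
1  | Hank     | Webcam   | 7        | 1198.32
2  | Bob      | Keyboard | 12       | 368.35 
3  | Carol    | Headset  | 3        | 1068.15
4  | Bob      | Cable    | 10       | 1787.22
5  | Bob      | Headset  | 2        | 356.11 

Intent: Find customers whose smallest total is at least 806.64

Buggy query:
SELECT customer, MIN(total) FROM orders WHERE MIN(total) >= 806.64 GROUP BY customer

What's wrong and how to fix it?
Bug: Aggregates like MIN are computed per group after WHERE runs

Fix: Replace WHERE with HAVING after the GROUP BY

Corrected query:
SELECT customer, MIN(total) FROM orders GROUP BY customer HAVING MIN(total) >= 806.64

Result:
customer | MIN(total)
---------+-----------
Carol    | 1068.15   
Hank     | 1198.32   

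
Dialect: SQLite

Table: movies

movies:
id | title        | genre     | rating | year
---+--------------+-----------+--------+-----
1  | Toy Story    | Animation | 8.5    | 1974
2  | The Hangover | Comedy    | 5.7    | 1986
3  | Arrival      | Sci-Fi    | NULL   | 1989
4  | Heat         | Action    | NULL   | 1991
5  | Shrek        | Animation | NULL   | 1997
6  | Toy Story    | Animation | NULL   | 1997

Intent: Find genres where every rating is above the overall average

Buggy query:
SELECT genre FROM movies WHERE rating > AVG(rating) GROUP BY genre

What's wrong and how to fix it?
Bug: AVG() is an aggregate; it can't sit directly in WHERE

Fix: Use a subquery for AVG and a HAVING MIN(...) filter so the condition holds for every row in the group

Corrected query:
SELECT genre FROM movies GROUP BY genre HAVING MIN(rating) > (SELECT AVG(rating) FROM movies)

Result:
genre    
---------
Animation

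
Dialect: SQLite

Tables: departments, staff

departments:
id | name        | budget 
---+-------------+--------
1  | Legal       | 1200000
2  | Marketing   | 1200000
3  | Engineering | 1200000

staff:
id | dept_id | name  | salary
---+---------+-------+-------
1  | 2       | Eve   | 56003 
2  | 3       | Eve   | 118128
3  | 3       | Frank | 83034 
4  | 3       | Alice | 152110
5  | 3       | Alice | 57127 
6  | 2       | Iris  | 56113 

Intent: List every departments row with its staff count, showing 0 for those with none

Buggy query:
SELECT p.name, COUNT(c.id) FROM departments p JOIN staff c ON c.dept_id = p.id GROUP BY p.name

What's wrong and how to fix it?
Bug: An inner join excludes parents with zero children

Fix: Use LEFT JOIN so parents without children still appear (COUNT(c.id) gives 0)

Corrected query:
SELECT p.name, COUNT(c.id) FROM departments p LEFT JOIN staff c ON c.dept_id = p.id GROUP BY p.name

Result:
name        | COUNT(c.id)
------------+------------
Engineering | 4          
Legal       | 0          
Marketing   | 2          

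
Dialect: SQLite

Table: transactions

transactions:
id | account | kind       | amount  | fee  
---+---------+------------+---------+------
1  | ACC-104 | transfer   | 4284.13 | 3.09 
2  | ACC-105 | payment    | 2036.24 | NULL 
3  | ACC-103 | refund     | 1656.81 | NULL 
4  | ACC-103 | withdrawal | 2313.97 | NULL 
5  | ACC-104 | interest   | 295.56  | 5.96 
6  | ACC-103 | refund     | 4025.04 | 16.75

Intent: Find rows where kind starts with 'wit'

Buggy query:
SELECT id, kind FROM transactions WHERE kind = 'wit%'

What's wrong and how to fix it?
Bug: Wildcards only work with LIKE; '=' treats '%' as a literal character

Fix: Use LIKE for wildcard pattern matching

Corrected query:
SELECT id, kind FROM transactions WHERE kind LIKE 'wit%'

Result:
id | kind      
---+-----------
4  | withdrawal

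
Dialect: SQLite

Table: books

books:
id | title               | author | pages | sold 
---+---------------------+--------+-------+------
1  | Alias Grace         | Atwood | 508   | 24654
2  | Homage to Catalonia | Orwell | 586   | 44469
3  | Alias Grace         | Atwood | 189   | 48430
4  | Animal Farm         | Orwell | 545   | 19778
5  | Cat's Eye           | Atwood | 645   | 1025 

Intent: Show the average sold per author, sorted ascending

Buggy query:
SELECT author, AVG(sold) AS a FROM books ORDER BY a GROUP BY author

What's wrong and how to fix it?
Bug: ORDER BY appears before GROUP BY; SQL clause order requires GROUP BY first

Fix: Move ORDER BY to the end, after GROUP BY

Corrected query:
SELECT author, AVG(sold) AS a FROM books GROUP BY author ORDER BY a

Result:
author | a      
-------+--------
Atwood | 24703  
Orwell | 32123.5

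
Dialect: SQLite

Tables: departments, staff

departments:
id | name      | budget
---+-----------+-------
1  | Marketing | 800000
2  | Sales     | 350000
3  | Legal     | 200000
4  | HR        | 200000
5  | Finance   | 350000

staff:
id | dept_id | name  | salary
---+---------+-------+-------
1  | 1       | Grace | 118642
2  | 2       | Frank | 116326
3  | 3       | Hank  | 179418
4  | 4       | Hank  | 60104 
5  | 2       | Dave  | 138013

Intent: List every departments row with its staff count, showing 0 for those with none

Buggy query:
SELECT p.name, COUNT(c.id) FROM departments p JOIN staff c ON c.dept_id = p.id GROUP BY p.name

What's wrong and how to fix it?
Bug: INNER JOIN drops departments rows that have no matching staff rows

Fix: Switch to LEFT JOIN to retain unmatched parent rows

Corrected query:
SELECT p.name, COUNT(c.id) FROM departments p LEFT JOIN staff c ON c.dept_id = p.id GROUP BY p.name

Result:
name      | COUNT(c.id)
----------+------------
Finance   | 0          
HR        | 1          
Legal     | 1          
Marketing | 1          
Sales     | 2          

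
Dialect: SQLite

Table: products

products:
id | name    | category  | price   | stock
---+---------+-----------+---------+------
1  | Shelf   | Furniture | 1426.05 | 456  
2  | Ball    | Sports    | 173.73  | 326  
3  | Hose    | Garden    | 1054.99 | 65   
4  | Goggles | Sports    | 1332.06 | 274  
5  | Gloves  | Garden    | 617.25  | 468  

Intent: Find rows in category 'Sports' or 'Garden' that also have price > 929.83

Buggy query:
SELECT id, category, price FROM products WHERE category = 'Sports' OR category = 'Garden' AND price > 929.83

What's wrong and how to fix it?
Bug: AND binds tighter than OR, so this parses as category = 'Sports' OR (category = 'Garden' AND price > 929.83)

Fix: Group the OR with parentheses (or use IN), then AND the threshold

Corrected query:
SELECT id, category, price FROM products WHERE (category = 'Sports' OR category = 'Garden') AND price > 929.83

Result:
id | category | price  
---+----------+--------
3  | Garden   | 1054.99
4  | Sports   | 1332.06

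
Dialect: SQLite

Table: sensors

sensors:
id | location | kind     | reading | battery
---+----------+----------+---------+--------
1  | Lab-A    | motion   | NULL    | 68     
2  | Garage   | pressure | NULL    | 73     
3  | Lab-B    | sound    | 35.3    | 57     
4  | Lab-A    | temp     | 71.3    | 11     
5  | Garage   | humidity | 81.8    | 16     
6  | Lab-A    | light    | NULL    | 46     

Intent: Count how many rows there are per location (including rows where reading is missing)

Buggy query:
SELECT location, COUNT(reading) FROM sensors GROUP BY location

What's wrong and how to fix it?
Bug: COUNT(reading) skips NULLs, so groups with missing reading are undercounted

Fix: Use COUNT(*) to count all rows regardless of NULL

Corrected query:
SELECT location, COUNT(*) FROM sensors GROUP BY location

Result:
location | COUNT(*)
---------+---------
Garage   | 2       
Lab-A    | 3       
Lab-B    | 1       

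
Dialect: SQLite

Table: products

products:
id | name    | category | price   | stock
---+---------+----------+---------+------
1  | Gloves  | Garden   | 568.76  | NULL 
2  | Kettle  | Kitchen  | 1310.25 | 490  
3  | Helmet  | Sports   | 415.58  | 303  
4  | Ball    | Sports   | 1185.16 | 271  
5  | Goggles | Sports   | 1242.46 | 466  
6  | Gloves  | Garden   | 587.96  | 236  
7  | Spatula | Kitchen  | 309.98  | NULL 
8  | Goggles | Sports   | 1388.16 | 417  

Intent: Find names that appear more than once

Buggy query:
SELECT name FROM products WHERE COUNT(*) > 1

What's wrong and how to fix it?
Bug: COUNT(*) is an aggregate and cannot be used in WHERE

Fix: Group first, then use HAVING for the count condition

Corrected query:
SELECT name FROM products GROUP BY name HAVING COUNT(*) > 1

Result:
name   
-------
Gloves 
Goggles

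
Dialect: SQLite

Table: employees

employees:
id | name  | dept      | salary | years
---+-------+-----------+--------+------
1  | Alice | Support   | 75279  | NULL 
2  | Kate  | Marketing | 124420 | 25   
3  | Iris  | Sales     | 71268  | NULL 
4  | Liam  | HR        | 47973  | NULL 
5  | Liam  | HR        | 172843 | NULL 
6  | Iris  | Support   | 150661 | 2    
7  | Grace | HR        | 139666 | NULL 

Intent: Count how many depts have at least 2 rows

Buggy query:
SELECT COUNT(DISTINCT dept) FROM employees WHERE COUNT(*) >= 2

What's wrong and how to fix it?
Bug: WHERE filters individual rows, not groups, so a group-level COUNT is invalid there

Fix: Group first with HAVING COUNT(*) >= 2, then COUNT the resulting groups

Corrected query:
SELECT COUNT(*) FROM (SELECT dept FROM employees GROUP BY dept HAVING COUNT(*) >= 2)

Result:
COUNT(*)
--------
2       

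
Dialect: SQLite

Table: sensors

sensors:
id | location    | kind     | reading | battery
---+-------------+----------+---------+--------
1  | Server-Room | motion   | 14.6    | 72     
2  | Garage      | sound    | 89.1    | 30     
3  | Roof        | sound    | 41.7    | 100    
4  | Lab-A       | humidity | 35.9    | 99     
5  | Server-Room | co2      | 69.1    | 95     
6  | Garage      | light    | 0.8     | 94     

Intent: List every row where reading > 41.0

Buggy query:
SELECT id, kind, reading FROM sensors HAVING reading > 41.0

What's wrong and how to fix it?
Bug: This is a non-aggregate query (no GROUP BY, no aggregates), so in SQLite the HAVING clause is invalid here; a row-level condition belongs in WHERE

Fix: Replace HAVING with WHERE since the condition applies to individual rows

Corrected query:
SELECT id, kind, reading FROM sensors WHERE reading > 41.0

Result:
id | kind  | reading
---+-------+--------
2  | sound | 89.1   
3  | sound | 41.7   
5  | co2   | 69.1   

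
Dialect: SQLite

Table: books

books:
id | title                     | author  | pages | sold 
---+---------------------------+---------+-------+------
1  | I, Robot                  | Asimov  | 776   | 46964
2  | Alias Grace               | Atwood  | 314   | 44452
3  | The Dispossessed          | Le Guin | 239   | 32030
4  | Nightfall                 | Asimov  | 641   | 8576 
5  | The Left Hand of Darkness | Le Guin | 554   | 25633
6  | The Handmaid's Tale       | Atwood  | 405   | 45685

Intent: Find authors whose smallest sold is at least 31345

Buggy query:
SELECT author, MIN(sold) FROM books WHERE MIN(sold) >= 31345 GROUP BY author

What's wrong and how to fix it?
Bug: MIN() in WHERE is a misuse of aggregate

Fix: Use HAVING for the per-group MIN condition

Corrected query:
SELECT author, MIN(sold) FROM books GROUP BY author HAVING MIN(sold) >= 31345

Result:
author | MIN(sold)
-------+----------
Atwood | 44452    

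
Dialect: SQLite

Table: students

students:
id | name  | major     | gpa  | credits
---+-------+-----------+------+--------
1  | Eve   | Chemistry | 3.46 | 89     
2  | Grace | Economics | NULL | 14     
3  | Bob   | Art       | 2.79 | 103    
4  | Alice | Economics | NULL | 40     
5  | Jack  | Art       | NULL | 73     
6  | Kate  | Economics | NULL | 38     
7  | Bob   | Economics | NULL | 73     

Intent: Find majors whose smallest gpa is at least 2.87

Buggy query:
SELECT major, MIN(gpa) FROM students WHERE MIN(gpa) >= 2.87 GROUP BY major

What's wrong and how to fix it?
Bug: Aggregates like MIN are computed per group after WHERE runs

Fix: Replace WHERE with HAVING after the GROUP BY

Corrected query:
SELECT major, MIN(gpa) FROM students GROUP BY major HAVING MIN(gpa) >= 2.87

Result:
major     | MIN(gpa)
----------+---------
Chemistry | 3.46    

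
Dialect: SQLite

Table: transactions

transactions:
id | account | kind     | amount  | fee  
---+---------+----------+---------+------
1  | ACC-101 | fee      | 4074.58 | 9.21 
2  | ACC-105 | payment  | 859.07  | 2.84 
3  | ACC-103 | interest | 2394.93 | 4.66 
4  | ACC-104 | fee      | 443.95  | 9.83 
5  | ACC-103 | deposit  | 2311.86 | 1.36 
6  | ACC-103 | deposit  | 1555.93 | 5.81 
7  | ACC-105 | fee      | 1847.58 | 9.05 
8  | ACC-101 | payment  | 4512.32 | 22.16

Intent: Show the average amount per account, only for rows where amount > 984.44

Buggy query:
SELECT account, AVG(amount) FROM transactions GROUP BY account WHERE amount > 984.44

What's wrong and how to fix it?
Bug: Row-level WHERE must come before GROUP BY in the clause order

Fix: Place WHERE between FROM and GROUP BY

Corrected query:
SELECT account, AVG(amount) FROM transactions WHERE amount > 984.44 GROUP BY account

Result:
account | AVG(amount)
--------+------------
ACC-101 | 4293.45    
ACC-103 | 2087.573333
ACC-105 | 1847.58    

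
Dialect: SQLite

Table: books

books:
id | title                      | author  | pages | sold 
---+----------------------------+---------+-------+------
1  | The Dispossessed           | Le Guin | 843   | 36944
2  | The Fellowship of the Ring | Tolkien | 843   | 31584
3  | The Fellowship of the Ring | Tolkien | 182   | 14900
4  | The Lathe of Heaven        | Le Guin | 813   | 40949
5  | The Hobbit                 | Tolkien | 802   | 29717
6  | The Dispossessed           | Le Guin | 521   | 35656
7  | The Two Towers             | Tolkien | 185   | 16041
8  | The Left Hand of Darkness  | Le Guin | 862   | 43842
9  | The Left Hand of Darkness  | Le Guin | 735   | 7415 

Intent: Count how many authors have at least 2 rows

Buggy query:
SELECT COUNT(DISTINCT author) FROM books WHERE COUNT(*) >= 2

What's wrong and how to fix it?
Bug: COUNT(*) cannot appear in WHERE; the per-group count doesn't exist yet

Fix: Use a subquery that GROUPs and filters with HAVING, then count its rows

Corrected query:
SELECT COUNT(*) FROM (SELECT author FROM books GROUP BY author HAVING COUNT(*) >= 2)

Result:
COUNT(*)
--------
2       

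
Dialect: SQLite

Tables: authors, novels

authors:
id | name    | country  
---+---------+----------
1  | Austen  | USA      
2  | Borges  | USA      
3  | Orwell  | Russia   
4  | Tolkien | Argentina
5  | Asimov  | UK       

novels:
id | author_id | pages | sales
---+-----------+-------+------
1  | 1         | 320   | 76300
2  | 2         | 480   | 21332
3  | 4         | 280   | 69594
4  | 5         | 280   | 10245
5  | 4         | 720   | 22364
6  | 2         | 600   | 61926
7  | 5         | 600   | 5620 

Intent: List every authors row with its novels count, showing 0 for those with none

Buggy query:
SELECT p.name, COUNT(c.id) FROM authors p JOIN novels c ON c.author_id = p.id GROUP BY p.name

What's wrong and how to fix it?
Bug: An inner join excludes parents with zero children

Fix: Switch to LEFT JOIN to retain unmatched parent rows

Corrected query:
SELECT p.name, COUNT(c.id) FROM authors p LEFT JOIN novels c ON c.author_id = p.id GROUP BY p.name

Result:
name    | COUNT(c.id)
--------+------------
Asimov  | 2          
Austen  | 1          
Borges  | 2          
Orwell  | 0          
Tolkien | 2          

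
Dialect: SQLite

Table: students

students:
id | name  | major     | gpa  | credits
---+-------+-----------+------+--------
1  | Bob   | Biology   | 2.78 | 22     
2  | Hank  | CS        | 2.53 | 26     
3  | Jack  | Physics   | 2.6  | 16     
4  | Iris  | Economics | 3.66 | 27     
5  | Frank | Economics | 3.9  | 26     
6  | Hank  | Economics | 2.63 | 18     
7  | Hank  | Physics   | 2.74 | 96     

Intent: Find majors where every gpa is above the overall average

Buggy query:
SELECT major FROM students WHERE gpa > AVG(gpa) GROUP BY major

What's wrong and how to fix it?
Bug: WHERE evaluates per row before aggregation, so AVG() is unavailable

Fix: Use a subquery for AVG and a HAVING MIN(...) filter so the condition holds for every row in the group

Corrected query:
SELECT major FROM students GROUP BY major HAVING MIN(gpa) > (SELECT AVG(gpa) FROM students)

Result:
(no rows)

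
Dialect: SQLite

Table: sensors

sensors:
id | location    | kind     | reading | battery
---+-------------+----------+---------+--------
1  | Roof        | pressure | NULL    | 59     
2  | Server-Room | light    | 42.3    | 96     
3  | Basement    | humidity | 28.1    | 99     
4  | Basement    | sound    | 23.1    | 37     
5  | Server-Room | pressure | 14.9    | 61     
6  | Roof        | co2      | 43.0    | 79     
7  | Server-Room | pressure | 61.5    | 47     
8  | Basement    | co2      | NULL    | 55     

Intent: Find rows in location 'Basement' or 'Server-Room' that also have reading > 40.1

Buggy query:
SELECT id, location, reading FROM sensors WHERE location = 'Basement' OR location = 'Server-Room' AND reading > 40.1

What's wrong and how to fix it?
Bug: AND binds tighter than OR, so this parses as location = 'Basement' OR (location = 'Server-Room' AND reading > 40.1)

Fix: Add parentheses around the OR so the AND applies to both alternatives

Corrected query:
SELECT id, location, reading FROM sensors WHERE (location = 'Basement' OR location = 'Server-Room') AND reading > 40.1

Result:
id | location    | reading
---+-------------+--------
2  | Server-Room | 42.3   
7  | Server-Room | 61.5   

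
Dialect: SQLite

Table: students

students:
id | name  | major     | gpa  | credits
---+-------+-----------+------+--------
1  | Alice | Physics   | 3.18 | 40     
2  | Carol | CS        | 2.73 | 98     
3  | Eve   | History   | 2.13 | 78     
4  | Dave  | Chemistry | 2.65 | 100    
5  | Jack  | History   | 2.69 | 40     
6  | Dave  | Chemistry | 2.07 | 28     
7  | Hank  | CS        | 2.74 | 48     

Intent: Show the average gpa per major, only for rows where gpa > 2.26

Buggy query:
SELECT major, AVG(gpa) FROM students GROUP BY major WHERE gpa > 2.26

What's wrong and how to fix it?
Bug: WHERE cannot follow GROUP BY

Fix: Move the WHERE clause before GROUP BY

Corrected query:
SELECT major, AVG(gpa) FROM students WHERE gpa > 2.26 GROUP BY major

Result:
major     | AVG(gpa)
----------+---------
CS        | 2.735   
Chemistry | 2.65    
History   | 2.69    
Physics   | 3.18    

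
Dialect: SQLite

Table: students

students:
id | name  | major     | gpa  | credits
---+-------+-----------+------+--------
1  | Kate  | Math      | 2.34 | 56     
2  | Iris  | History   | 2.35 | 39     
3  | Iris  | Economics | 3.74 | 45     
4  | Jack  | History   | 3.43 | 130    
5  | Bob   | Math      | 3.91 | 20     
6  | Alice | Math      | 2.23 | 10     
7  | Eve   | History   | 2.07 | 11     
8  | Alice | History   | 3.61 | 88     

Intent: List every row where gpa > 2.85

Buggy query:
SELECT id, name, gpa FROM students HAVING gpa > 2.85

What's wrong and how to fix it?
Bug: This is a non-aggregate query (no GROUP BY, no aggregates), so in SQLite the HAVING clause is invalid here; a row-level condition belongs in WHERE

Fix: Use WHERE for row-level filtering

Corrected query:
SELECT id, name, gpa FROM students WHERE gpa > 2.85

Result:
id | name  | gpa 
---+-------+-----
3  | Iris  | 3.74
4  | Jack  | 3.43
5  | Bob   | 3.91
8  | Alice | 3.61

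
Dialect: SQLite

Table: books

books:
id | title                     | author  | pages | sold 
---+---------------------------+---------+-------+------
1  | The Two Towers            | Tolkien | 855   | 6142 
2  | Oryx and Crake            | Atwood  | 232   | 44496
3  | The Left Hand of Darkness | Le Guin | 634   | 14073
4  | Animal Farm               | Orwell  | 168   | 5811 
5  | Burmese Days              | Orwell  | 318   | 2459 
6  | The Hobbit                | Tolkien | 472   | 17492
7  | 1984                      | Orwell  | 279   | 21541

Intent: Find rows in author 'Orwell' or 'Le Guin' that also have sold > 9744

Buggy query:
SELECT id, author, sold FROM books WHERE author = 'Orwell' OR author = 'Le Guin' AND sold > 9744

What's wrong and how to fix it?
Bug: Without parentheses, AND is evaluated before OR, so the sold filter only applies to the 'Le Guin' branch

Fix: Group the OR with parentheses (or use IN), then AND the threshold

Corrected query:
SELECT id, author, sold FROM books WHERE (author = 'Orwell' OR author = 'Le Guin') AND sold > 9744

Result:
id | author  | sold 
---+---------+------
3  | Le Guin | 14073
7  | Orwell  | 21541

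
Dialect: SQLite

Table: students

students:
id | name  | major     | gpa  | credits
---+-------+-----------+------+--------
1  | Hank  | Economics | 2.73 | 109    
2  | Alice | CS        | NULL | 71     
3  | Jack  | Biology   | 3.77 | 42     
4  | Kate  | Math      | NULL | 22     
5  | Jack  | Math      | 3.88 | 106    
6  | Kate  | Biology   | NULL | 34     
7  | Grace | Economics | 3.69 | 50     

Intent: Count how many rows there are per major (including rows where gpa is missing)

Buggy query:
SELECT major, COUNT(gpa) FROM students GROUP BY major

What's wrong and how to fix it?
Bug: COUNT(column) counts non-NULL values only; rows with NULL gpa aren't counted

Fix: Use COUNT(*) to count all rows regardless of NULL

Corrected query:
SELECT major, COUNT(*) FROM students GROUP BY major

Result:
major     | COUNT(*)
----------+---------
Biology   | 2       
CS        | 1       
Economics | 2       
Math      | 2       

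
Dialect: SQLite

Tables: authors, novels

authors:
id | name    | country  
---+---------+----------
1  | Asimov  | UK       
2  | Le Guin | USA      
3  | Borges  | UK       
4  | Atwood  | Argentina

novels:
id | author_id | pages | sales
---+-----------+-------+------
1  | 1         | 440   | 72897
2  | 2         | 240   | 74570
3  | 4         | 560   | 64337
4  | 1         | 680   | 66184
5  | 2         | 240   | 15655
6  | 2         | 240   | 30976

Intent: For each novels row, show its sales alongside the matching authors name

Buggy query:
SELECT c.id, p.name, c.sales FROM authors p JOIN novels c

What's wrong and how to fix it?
Bug: JOIN with no ON clause produces a cartesian product; every novels row pairs with every authors row

Fix: Specify the join condition linking the foreign key to the parent id

Corrected query:
SELECT c.id, p.name, c.sales FROM authors p JOIN novels c ON c.author_id = p.id

Result:
id | name    | sales
---+---------+------
1  | Asimov  | 72897
2  | Le Guin | 74570
3  | Atwood  | 64337
4  | Asimov  | 66184
5  | Le Guin | 15655
6  | Le Guin | 30976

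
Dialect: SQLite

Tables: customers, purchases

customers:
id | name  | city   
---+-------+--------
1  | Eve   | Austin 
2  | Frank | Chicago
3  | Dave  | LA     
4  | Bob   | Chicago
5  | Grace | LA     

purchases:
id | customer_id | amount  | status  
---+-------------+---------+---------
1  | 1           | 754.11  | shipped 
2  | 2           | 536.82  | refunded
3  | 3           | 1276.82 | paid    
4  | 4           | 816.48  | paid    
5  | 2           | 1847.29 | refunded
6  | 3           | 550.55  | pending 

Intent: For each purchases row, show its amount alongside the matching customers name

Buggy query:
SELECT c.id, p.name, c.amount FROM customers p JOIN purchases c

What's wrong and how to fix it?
Bug: JOIN with no ON clause produces a cartesian product; every purchases row pairs with every customers row

Fix: Add ON c.customer_id = p.id to the JOIN

Corrected query:
SELECT c.id, p.name, c.amount FROM customers p JOIN purchases c ON c.customer_id = p.id

Result:
id | name  | amount 
---+-------+--------
1  | Eve   | 754.11 
2  | Frank | 536.82 
3  | Dave  | 1276.82
4  | Bob   | 816.48 
5  | Frank | 1847.29
6  | Dave  | 550.55 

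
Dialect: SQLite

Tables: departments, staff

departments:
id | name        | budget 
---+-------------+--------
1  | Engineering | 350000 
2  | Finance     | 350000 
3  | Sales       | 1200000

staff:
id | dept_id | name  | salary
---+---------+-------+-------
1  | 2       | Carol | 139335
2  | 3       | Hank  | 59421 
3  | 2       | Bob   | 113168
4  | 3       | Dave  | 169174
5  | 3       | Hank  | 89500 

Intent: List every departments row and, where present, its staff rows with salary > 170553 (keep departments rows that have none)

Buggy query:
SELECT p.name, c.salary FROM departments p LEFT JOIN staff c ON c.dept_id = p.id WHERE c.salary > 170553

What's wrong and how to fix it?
Bug: Filtering c.salary in WHERE discards the NULL rows produced by LEFT JOIN, turning it into an inner join

Fix: Put 'c.salary > 170553' in the JOIN's ON clause instead of WHERE

Corrected query:
SELECT p.name, c.salary FROM departments p LEFT JOIN staff c ON c.dept_id = p.id AND c.salary > 170553

Result:
name        | salary
------------+-------
Engineering | NULL  
Finance     | NULL  
Sales       | NULL  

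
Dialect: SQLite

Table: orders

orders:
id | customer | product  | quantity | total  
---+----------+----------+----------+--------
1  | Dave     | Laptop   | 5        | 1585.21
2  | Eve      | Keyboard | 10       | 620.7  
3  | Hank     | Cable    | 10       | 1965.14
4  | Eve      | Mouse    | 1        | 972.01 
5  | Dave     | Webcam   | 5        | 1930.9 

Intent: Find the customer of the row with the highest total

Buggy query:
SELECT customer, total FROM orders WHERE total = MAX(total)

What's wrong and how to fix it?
Bug: WHERE is evaluated per row; an aggregate over the whole table isn't defined there

Fix: Use a subquery: WHERE total = (SELECT MAX(total) FROM orders)

Corrected query:
SELECT customer, total FROM orders WHERE total = (SELECT MAX(total) FROM orders)

Result:
customer | total  
---------+--------
Hank     | 1965.14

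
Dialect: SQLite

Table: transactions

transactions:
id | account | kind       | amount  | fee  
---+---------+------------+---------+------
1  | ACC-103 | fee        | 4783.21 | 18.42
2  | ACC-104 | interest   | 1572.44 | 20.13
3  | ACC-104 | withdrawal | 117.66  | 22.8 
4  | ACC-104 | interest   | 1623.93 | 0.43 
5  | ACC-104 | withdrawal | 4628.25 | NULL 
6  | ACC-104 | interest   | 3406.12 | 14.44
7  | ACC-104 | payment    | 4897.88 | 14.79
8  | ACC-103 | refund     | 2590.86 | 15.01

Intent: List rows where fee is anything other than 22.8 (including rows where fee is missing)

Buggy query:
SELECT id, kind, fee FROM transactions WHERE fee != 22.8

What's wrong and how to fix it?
Bug: 'fee != 22.8' is unknown when fee is NULL, so NULL rows are silently excluded

Fix: Handle NULL separately with IS NULL alongside the inequality

Corrected query:
SELECT id, kind, fee FROM transactions WHERE fee != 22.8 OR fee IS NULL

Result:
id | kind       | fee  
---+------------+------
1  | fee        | 18.42
2  | interest   | 20.13
4  | interest   | 0.43 
5  | withdrawal | NULL 
6  | interest   | 14.44
7  | payment    | 14.79
8  | refund     | 15.01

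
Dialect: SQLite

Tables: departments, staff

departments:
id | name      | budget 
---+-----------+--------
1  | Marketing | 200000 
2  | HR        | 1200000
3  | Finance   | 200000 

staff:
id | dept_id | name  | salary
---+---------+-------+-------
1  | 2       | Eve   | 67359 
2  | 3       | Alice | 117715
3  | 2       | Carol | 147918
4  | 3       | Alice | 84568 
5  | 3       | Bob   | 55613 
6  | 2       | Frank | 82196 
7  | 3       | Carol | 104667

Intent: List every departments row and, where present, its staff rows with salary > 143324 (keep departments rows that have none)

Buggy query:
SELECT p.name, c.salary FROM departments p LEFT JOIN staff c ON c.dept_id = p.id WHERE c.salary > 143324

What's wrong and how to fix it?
Bug: A WHERE condition on the right-hand table after LEFT JOIN drops unmatched parents

Fix: Move the right-table condition into the ON clause so unmatched parents are kept

Corrected query:
SELECT p.name, c.salary FROM departments p LEFT JOIN staff c ON c.dept_id = p.id AND c.salary > 143324

Result:
name      | salary
----------+-------
Marketing | NULL  
HR        | 147918
Finance   | NULL  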